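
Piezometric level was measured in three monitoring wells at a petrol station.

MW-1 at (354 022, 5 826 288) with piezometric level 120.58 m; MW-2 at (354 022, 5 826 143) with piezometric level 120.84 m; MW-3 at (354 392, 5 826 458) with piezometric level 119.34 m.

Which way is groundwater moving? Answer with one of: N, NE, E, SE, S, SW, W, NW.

With h = a·x + b·y + c and MW-1 as origin, the differences give:
  0·a + (-145)·b = +0.26
  370·a + 170·b = -1.24
Eliminate b (×170 and ×(-145), subtract): 53650·a = -135.600 → a = ∂h/∂x = -0.002527
Back-substitute: b = ∂h/∂y = -0.001793.
Flow = −∇h = (+0.002527 east, +0.001793 north), which points northeast.

NE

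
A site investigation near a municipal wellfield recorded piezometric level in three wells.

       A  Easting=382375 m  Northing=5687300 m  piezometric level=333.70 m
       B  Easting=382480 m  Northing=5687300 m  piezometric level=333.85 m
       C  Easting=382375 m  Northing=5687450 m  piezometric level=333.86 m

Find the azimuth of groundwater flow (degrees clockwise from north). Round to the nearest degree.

233°

∂h/∂x = (333.85 − 333.70) / (382480 − 382375) = +0.001429
∂h/∂y = (333.86 − 333.70) / (5687450 − 5687300) = +0.001067
Flow direction (−∇h) has components (-0.001429 E, -0.001067 N).
Azimuth = atan2(E, N) = atan2(-0.001429, -0.001067) = 233.3° ≈ 233°.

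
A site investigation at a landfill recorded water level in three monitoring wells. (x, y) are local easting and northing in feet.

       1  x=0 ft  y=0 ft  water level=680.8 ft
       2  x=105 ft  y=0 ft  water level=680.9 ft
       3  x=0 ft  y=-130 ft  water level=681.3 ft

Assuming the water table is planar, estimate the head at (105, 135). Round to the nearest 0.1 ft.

680.4 ft

∂h/∂x = (680.9 − 680.8) / (105 − 0) = +0.0009524
∂h/∂y = (681.3 − 680.8) / (-130 − 0) = -0.003846
h(105, 135) = 680.8 + (+0.0009524)·(105) + (-0.003846)·(135) = 680.8 +0.100 -0.519 = 680.381 ft.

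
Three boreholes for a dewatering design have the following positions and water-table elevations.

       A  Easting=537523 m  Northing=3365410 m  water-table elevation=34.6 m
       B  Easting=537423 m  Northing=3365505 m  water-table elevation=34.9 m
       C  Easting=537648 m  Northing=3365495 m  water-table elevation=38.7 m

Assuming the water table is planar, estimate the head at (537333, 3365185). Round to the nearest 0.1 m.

26.3 m

Three-point gradient (reference A): Δ to B = (-100, 95, +0.3), Δ to C = (125, 85, +4.1).
∂h/∂x = +0.01787, ∂h/∂y = +0.02196 (det = -20375).
h(537333, 3365185) = 34.6 + (+0.01787)·(-190) + (+0.02196)·(-225) = 34.6 -3.394 -4.942 = 26.264 m.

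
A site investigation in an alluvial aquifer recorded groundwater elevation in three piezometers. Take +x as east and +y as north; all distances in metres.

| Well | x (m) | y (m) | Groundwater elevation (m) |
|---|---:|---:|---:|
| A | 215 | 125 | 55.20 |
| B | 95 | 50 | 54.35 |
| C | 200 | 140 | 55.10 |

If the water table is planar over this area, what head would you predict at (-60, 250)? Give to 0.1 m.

53.3 m

Differences from A: to B (Δx, Δy, Δh) = (-120, -75, -0.85); to C = (-15, 15, -0.10).
Solve a·Δx + b·Δy = Δh: det = (-120)·15 − (-15)·(-75) = -2925.
∂h/∂x = [(-0.85)·15 − (-0.10)·(-75)] / -2925 = +0.006923
∂h/∂y = [(-120)·(-0.10) − (-15)·(-0.85)] / -2925 = +0.0002564
h(-60, 250) = 55.20 + (+0.006923)·(-275) + (+0.0002564)·(125) = 55.20 -1.904 +0.032 = 53.328 m.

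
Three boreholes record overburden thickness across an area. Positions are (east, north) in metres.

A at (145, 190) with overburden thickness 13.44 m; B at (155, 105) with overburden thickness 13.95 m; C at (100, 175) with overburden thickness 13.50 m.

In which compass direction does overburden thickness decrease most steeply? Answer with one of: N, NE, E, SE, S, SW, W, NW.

N

Three-point gradient (reference A): Δ to B = (10, -85, +0.51), Δ to C = (-45, -15, +0.06).
∂d/∂x = +0.0006415, ∂d/∂y = -0.005925 (det = -3975).
Steepest decrease is along −∇f = (-0.0006415 E, +0.005925 N) → north.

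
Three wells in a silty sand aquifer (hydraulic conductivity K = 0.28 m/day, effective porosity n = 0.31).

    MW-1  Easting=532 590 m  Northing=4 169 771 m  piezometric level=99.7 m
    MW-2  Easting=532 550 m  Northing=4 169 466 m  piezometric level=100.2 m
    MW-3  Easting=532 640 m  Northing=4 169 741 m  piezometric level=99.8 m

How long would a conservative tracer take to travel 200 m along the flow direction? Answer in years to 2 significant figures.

Taking MW-1 as reference: MW-2−MW-1 = (-40, -305, +0.5); MW-3−MW-1 = (50, -30, +0.1).
Determinant of the coordinate differences = (-40)·(-30) − 50·(-305) = 16450.
∂h/∂x = [(+0.5)·(-30) − (+0.1)·(-305)] / 16450 = +0.0009422
∂h/∂y = [(-40)·(+0.1) − 50·(+0.5)] / 16450 = -0.001763
|∇h| = √(0.0009422² + -0.001763²) = 0.001999
Seepage velocity v = K·i/n = 0.28 × 0.001999 / 0.31 = 0.001806 m/day.
t = 200 / 0.001806 = 1.107e+05 days = 303 years.

300 years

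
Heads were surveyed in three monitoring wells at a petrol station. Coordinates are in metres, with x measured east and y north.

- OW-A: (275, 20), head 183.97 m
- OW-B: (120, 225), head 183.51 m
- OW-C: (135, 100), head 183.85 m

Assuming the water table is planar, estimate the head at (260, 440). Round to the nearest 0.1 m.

182.8 m

Taking OW-A as reference: OW-B−OW-A = (-155, 205, -0.46); OW-C−OW-A = (-140, 80, -0.12).
Determinant of the coordinate differences = (-155)·80 − (-140)·205 = 16300.
∂h/∂x = [(-0.46)·80 − (-0.12)·205] / 16300 = -0.0007485
∂h/∂y = [(-155)·(-0.12) − (-140)·(-0.46)] / 16300 = -0.002810
h(260, 440) = 183.97 + (-0.0007485)·(-15) + (-0.002810)·(420) = 183.97 +0.011 -1.180 = 182.801 m.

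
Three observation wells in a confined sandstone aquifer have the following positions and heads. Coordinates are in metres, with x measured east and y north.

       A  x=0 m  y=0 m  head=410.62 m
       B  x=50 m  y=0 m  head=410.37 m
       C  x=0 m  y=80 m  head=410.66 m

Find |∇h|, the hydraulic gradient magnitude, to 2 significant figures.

∂h/∂x = (410.37 − 410.62) / (50 − 0) = -0.005000
∂h/∂y = (410.66 − 410.62) / (80 − 0) = +0.0005000
|∇h| = √(-0.005000² + 0.0005000²) = 0.005025

0.0050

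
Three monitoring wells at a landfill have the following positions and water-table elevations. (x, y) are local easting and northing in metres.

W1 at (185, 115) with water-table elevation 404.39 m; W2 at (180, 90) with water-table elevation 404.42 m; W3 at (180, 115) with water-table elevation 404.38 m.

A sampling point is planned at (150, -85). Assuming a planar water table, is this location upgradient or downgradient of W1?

Taking W1 as reference: W2−W1 = (-5, -25, +0.03); W3−W1 = (-5, 0, -0.01).
Solve a·Δx + b·Δy = Δh: det = (-5)·0 − (-5)·(-25) = -125.
∂h/∂x = [(+0.03)·0 − (-0.01)·(-25)] / -125 = +0.002000
∂h/∂y = [(-5)·(-0.01) − (-5)·(+0.03)] / -125 = -0.001600
Head at (150, -85) = 404.39 + (+0.002000)·(-35) + (-0.001600)·(-200) = 404.64 m.
That is higher than the 404.39 m at W1, so the point is upgradient.

upgradient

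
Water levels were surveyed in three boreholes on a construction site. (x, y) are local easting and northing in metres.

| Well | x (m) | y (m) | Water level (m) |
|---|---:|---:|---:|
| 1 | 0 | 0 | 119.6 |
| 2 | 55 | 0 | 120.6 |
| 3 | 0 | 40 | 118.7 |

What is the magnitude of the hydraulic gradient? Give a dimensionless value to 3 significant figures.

∂h/∂x = (120.6 − 119.6) / (55 − 0) = +0.01818
∂h/∂y = (118.7 − 119.6) / (40 − 0) = -0.02250
|∇h| = √(0.01818² + -0.02250²) = 0.02893

0.0289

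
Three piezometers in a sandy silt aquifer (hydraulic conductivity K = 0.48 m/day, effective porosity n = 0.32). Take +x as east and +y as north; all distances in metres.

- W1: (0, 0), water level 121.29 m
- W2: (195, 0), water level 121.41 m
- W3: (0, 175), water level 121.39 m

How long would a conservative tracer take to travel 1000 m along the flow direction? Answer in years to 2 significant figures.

2200 years

∂h/∂x = (121.41 − 121.29) / (195 − 0) = +0.0006154
∂h/∂y = (121.39 − 121.29) / (175 − 0) = +0.0005714
|∇h| = √(0.0006154² + 0.0005714²) = 0.0008398
Seepage velocity v = K·i/n = 0.48 × 0.0008398 / 0.32 = 0.00126 m/day.
t = 1000 / 0.00126 = 7.937e+05 days = 2.17e+03 years.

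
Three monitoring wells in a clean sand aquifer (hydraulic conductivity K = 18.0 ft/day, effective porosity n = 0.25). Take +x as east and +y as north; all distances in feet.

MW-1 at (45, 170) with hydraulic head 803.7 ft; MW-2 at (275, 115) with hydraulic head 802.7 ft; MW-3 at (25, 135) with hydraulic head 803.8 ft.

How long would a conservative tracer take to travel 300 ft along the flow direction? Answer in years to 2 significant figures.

2.6 years

With h = a·x + b·y + c and MW-1 as origin, the differences give:
  230·a + (-55)·b = -1.0
  (-20)·a + (-35)·b = +0.1
Eliminate b (×(-35) and ×(-55), subtract): -9150·a = 40.50 → a = ∂h/∂x = -0.004426
Back-substitute: b = ∂h/∂y = -0.0003279.
|∇h| = √(-0.004426² + -0.0003279²) = 0.004438
Seepage velocity v = K·i/n = 18.0 × 0.004438 / 0.25 = 0.3195 ft/day.
t = 300 / 0.3195 = 939 days = 2.57 years.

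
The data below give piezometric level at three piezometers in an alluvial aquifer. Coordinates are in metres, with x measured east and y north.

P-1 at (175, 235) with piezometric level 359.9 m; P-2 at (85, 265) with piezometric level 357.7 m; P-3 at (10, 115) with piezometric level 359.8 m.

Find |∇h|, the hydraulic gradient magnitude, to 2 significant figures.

Three-point gradient (reference P-1): Δ to P-2 = (-90, 30, -2.2), Δ to P-3 = (-165, -120, -0.1).
∂h/∂x = +0.01695, ∂h/∂y = -0.02248 (det = 15750).
|∇h| = √(0.01695² + -0.02248²) = 0.02815

0.028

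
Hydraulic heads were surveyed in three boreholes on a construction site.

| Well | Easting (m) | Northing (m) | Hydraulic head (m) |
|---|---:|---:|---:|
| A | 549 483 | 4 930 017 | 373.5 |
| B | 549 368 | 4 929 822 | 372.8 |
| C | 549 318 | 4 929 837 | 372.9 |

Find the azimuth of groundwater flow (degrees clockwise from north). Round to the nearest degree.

With h = a·x + b·y + c and A as origin, the differences give:
  (-115)·a + (-195)·b = -0.7
  (-165)·a + (-180)·b = -0.6
Eliminate b (×(-180) and ×(-195), subtract): -11475·a = 9.00 → a = ∂h/∂x = -0.0007843
Back-substitute: b = ∂h/∂y = +0.004052.
Flow direction (−∇h) has components (+0.0007843 E, -0.004052 N).
Azimuth = atan2(E, N) = atan2(+0.0007843, -0.004052) = 169.0° ≈ 169°.

169°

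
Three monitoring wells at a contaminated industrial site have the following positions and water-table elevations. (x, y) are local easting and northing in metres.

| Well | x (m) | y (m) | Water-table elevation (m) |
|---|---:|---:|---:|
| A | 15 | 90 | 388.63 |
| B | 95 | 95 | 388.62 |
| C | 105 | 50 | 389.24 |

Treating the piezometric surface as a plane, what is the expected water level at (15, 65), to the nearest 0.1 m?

With h = a·x + b·y + c and A as origin, the differences give:
  80·a + 5·b = -0.01
  90·a + (-40)·b = +0.61
Eliminate b (×(-40) and ×5, subtract): -3650·a = -2.650 → a = ∂h/∂x = +0.0007260
Back-substitute: b = ∂h/∂y = -0.01362.
h(15, 65) = 388.63 + (+0.0007260)·(0) + (-0.01362)·(-25) = 388.63 +0.000 +0.340 = 388.970 m.

389.0 m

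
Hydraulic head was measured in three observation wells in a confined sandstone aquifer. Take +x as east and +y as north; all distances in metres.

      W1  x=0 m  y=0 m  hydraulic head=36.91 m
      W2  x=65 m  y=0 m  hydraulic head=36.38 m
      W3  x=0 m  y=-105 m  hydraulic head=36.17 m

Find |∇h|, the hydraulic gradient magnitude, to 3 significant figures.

∂h/∂x = (36.38 − 36.91) / (65 − 0) = -0.008154
∂h/∂y = (36.17 − 36.91) / (-105 − 0) = +0.007048
|∇h| = √(-0.008154² + 0.007048²) = 0.01078

0.0108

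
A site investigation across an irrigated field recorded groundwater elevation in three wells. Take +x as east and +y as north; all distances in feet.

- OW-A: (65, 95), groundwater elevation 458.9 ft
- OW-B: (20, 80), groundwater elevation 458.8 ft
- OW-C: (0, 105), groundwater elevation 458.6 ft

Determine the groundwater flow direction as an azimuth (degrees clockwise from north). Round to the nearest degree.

322°

With h = a·x + b·y + c and OW-A as origin, the differences give:
  (-45)·a + (-15)·b = -0.1
  (-65)·a + 10·b = -0.3
Eliminate b (×10 and ×(-15), subtract): -1425·a = -5.50 → a = ∂h/∂x = +0.003860
Back-substitute: b = ∂h/∂y = -0.004912.
Flow direction (−∇h) has components (-0.003860 E, +0.004912 N).
Azimuth = atan2(E, N) = atan2(-0.003860, +0.004912) = 321.8° ≈ 322°.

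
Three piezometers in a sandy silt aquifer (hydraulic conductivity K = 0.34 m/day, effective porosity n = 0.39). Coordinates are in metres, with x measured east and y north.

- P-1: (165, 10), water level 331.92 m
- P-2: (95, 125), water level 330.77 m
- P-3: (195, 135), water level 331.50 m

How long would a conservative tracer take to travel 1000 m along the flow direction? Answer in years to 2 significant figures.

330 years

Three-point gradient (reference P-1): Δ to P-2 = (-70, 115, -1.15), Δ to P-3 = (30, 125, -0.42).
∂h/∂x = +0.007824, ∂h/∂y = -0.005238 (det = -12200).
|∇h| = √(0.007824² + -0.005238²) = 0.009415
Seepage velocity v = K·i/n = 0.34 × 0.009415 / 0.39 = 0.008208 m/day.
t = 1000 / 0.008208 = 1.218e+05 days = 333 years.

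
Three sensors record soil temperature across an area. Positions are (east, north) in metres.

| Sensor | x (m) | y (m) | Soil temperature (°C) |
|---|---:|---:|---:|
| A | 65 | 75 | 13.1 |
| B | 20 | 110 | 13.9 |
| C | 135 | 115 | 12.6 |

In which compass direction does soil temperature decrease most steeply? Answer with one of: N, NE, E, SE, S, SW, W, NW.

Three-point gradient (reference A): Δ to B = (-45, 35, +0.8), Δ to C = (70, 40, -0.5).
∂T/∂x = -0.01165, ∂T/∂y = +0.007882 (det = -4250).
Steepest decrease is along −∇f = (+0.01165 E, -0.007882 N) → southeast.

SE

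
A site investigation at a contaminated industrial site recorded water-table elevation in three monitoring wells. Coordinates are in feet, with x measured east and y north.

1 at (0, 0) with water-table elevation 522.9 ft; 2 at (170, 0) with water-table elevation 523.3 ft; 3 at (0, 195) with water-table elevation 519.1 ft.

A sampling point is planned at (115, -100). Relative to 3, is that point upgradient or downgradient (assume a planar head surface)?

upgradient

∂h/∂x = (523.3 − 522.9) / (170 − 0) = +0.002353
∂h/∂y = (519.1 − 522.9) / (195 − 0) = -0.01949
Head at (115, -100) = 522.9 + (+0.002353)·(115) + (-0.01949)·(-100) = 525.12 ft.
That is higher than the 519.1 ft at 3, so the point is upgradient.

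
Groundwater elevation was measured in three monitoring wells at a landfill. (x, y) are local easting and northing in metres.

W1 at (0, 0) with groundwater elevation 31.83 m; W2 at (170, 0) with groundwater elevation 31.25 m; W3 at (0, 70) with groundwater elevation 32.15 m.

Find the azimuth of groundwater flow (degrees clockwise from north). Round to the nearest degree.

∂h/∂x = (31.25 − 31.83) / (170 − 0) = -0.003412
∂h/∂y = (32.15 − 31.83) / (70 − 0) = +0.004571
Flow direction (−∇h) has components (+0.003412 E, -0.004571 N).
Azimuth = atan2(E, N) = atan2(+0.003412, -0.004571) = 143.3° ≈ 143°.

143°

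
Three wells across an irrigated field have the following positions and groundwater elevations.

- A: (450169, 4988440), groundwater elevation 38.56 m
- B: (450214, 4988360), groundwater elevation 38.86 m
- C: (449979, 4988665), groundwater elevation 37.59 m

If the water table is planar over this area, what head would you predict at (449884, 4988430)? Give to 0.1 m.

38.0 m

With h = a·x + b·y + c and A as origin, the differences give:
  45·a + (-80)·b = +0.30
  (-190)·a + 225·b = -0.97
Eliminate b (×225 and ×(-80), subtract): -5075·a = -10.100 → a = ∂h/∂x = +0.001990
Back-substitute: b = ∂h/∂y = -0.002631.
h(449884, 4988430) = 38.56 + (+0.001990)·(-285) + (-0.002631)·(-10) = 38.56 -0.567 +0.026 = 38.019 m.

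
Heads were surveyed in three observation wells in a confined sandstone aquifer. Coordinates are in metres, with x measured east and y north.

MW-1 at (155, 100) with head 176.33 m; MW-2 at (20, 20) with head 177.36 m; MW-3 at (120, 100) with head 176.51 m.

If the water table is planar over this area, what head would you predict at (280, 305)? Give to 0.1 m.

Differences from MW-1: to MW-2 (Δx, Δy, Δh) = (-135, -80, +1.03); to MW-3 = (-35, 0, +0.18).
Determinant of the coordinate differences = (-135)·0 − (-35)·(-80) = -2800.
∂h/∂x = [(+1.03)·0 − (+0.18)·(-80)] / -2800 = -0.005143
∂h/∂y = [(-135)·(+0.18) − (-35)·(+1.03)] / -2800 = -0.004196
h(280, 305) = 176.33 + (-0.005143)·(125) + (-0.004196)·(205) = 176.33 -0.643 -0.860 = 174.827 m.

174.8 m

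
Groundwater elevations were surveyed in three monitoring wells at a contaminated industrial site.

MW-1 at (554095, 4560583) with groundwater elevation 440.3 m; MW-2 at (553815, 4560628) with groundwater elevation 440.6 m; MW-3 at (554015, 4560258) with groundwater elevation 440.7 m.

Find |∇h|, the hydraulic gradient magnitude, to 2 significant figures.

Differences from MW-1: to MW-2 (Δx, Δy, Δh) = (-280, 45, +0.3); to MW-3 = (-80, -325, +0.4).
Determinant of the coordinate differences = (-280)·(-325) − (-80)·45 = 94600.
∂h/∂x = [(+0.3)·(-325) − (+0.4)·45] / 94600 = -0.001221
∂h/∂y = [(-280)·(+0.4) − (-80)·(+0.3)] / 94600 = -0.0009302
|∇h| = √(-0.001221² + -0.0009302²) = 0.001535

0.0015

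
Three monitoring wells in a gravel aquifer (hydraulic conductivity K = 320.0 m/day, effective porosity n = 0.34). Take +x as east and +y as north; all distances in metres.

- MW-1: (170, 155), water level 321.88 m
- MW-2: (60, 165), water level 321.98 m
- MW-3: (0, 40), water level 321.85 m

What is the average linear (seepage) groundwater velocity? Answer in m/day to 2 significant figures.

With h = a·x + b·y + c and MW-1 as origin, the differences give:
  (-110)·a + 10·b = +0.10
  (-170)·a + (-115)·b = -0.03
Eliminate b (×(-115) and ×10, subtract): 14350·a = -11.200 → a = ∂h/∂x = -0.0007805
Back-substitute: b = ∂h/∂y = +0.001415.
|∇h| = √(-0.0007805² + 0.001415²) = 0.001616
Seepage velocity v = K·i/n = 320.0 × 0.001616 / 0.34 = 1.521 m/day.

1.5 m/day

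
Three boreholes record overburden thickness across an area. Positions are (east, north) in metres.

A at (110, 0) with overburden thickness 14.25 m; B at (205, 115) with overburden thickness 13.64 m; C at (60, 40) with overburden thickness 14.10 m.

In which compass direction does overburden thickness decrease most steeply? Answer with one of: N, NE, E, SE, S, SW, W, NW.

N

Taking A as reference: B−A = (95, 115, -0.61); C−A = (-50, 40, -0.15).
Determinant of the coordinate differences = 95·40 − (-50)·115 = 9550.
∂d/∂x = [(-0.61)·40 − (-0.15)·115] / 9550 = -0.0007487
∂d/∂y = [95·(-0.15) − (-50)·(-0.61)] / 9550 = -0.004686
Steepest decrease is along −∇f = (+0.0007487 E, +0.004686 N) → north.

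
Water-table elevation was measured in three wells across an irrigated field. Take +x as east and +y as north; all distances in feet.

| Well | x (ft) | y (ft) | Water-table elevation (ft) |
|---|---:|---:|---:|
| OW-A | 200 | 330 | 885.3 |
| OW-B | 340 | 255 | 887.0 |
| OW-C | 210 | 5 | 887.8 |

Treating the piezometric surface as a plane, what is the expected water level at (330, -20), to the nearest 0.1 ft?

889.0 ft

Taking OW-A as reference: OW-B−OW-A = (140, -75, +1.7); OW-C−OW-A = (10, -325, +2.5).
Solve a·Δx + b·Δy = Δh: det = 140·(-325) − 10·(-75) = -44750.
∂h/∂x = [(+1.7)·(-325) − (+2.5)·(-75)] / -44750 = +0.008156
∂h/∂y = [140·(+2.5) − 10·(+1.7)] / -44750 = -0.007441
h(330, -20) = 885.3 + (+0.008156)·(130) + (-0.007441)·(-350) = 885.3 +1.060 +2.604 = 888.965 ft.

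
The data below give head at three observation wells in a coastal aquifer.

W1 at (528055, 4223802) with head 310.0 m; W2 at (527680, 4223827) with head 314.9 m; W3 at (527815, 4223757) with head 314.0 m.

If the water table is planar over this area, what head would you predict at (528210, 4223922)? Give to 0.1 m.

306.1 m

With h = a·x + b·y + c and W1 as origin, the differences give:
  (-375)·a + 25·b = +4.9
  (-240)·a + (-45)·b = +4.0
Eliminate b (×(-45) and ×25, subtract): 22875·a = -320.50 → a = ∂h/∂x = -0.01401
Back-substitute: b = ∂h/∂y = -0.01416.
h(528210, 4223922) = 310.0 + (-0.01401)·(155) + (-0.01416)·(120) = 310.0 -2.172 -1.700 = 306.129 m.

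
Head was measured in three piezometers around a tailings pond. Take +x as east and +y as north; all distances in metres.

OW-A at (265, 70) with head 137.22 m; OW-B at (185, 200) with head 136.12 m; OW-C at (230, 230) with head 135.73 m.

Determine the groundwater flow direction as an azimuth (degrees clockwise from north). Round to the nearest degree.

012°

With h = a·x + b·y + c and OW-A as origin, the differences give:
  (-80)·a + 130·b = -1.10
  (-35)·a + 160·b = -1.49
Eliminate b (×160 and ×130, subtract): -8250·a = 17.700 → a = ∂h/∂x = -0.002145
Back-substitute: b = ∂h/∂y = -0.009782.
Flow direction (−∇h) has components (+0.002145 E, +0.009782 N).
Azimuth = atan2(E, N) = atan2(+0.002145, +0.009782) = 12.4° ≈ 012°.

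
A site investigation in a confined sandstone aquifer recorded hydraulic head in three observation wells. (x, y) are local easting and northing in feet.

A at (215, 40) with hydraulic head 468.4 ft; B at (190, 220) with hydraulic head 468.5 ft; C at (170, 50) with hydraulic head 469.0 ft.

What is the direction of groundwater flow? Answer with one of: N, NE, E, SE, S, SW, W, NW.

E

With h = a·x + b·y + c and A as origin, the differences give:
  (-25)·a + 180·b = +0.1
  (-45)·a + 10·b = +0.6
Eliminate b (×10 and ×180, subtract): 7850·a = -107.00 → a = ∂h/∂x = -0.01363
Back-substitute: b = ∂h/∂y = -0.001338.
Flow = −∇h = (+0.01363 east, +0.001338 north), which points east.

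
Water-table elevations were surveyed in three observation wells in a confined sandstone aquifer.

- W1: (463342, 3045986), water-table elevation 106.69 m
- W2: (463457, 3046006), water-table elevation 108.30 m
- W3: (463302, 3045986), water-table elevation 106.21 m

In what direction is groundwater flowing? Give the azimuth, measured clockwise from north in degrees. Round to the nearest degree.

226°

Three-point gradient (reference W1): Δ to W2 = (115, 20, +1.61), Δ to W3 = (-40, 0, -0.48).
∂h/∂x = +0.01200, ∂h/∂y = +0.01150 (det = 800).
Flow direction (−∇h) has components (-0.01200 E, -0.01150 N).
Azimuth = atan2(E, N) = atan2(-0.01200, -0.01150) = 226.2° ≈ 226°.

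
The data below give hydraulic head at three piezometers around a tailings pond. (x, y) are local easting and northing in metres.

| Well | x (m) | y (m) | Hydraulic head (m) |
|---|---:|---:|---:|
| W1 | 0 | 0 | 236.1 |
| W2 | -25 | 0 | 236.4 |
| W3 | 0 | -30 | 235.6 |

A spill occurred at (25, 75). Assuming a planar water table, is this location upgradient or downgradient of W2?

upgradient

∂h/∂x = (236.4 − 236.1) / (-25 − 0) = -0.01200
∂h/∂y = (235.6 − 236.1) / (-30 − 0) = +0.01667
Head at (25, 75) = 236.1 + (-0.01200)·(25) + (+0.01667)·(75) = 237.05 m.
That is higher than the 236.4 m at W2, so the point is upgradient.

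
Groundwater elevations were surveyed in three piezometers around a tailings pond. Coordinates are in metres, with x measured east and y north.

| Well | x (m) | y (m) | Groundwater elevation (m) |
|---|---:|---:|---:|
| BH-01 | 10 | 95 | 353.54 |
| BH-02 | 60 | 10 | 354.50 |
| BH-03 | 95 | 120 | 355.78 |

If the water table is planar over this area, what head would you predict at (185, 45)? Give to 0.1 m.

357.8 m

With h = a·x + b·y + c and BH-01 as origin, the differences give:
  50·a + (-85)·b = +0.96
  85·a + 25·b = +2.24
Eliminate b (×25 and ×(-85), subtract): 8475·a = 214.400 → a = ∂h/∂x = +0.02530
Back-substitute: b = ∂h/∂y = +0.003587.
h(185, 45) = 353.54 + (+0.02530)·(175) + (+0.003587)·(-50) = 353.54 +4.427 -0.179 = 357.788 m.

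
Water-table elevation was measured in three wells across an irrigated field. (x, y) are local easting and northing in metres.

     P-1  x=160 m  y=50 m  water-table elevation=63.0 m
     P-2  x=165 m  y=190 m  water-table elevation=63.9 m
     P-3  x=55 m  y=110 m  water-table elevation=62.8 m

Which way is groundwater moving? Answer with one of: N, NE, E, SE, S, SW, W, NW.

SW

Differences from P-1: to P-2 (Δx, Δy, Δh) = (5, 140, +0.9); to P-3 = (-105, 60, -0.2).
Determinant of the coordinate differences = 5·60 − (-105)·140 = 15000.
∂h/∂x = [(+0.9)·60 − (-0.2)·140] / 15000 = +0.005467
∂h/∂y = [5·(-0.2) − (-105)·(+0.9)] / 15000 = +0.006233
Flow = −∇h = (-0.005467 east, -0.006233 north), which points southwest.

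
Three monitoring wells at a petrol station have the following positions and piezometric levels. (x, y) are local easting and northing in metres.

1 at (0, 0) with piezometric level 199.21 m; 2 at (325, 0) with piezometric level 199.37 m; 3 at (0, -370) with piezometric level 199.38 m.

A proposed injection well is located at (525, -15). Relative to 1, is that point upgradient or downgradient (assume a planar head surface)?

∂h/∂x = (199.37 − 199.21) / (325 − 0) = +0.0004923
∂h/∂y = (199.38 − 199.21) / (-370 − 0) = -0.0004595
Head at (525, -15) = 199.21 + (+0.0004923)·(525) + (-0.0004595)·(-15) = 199.48 m.
That is higher than the 199.21 m at 1, so the point is upgradient.

upgradient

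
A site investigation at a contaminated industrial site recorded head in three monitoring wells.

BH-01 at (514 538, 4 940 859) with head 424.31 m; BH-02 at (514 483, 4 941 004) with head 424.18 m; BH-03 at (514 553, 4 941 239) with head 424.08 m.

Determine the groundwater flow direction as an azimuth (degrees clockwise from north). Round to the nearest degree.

312°

With h = a·x + b·y + c and BH-01 as origin, the differences give:
  (-55)·a + 145·b = -0.13
  15·a + 380·b = -0.23
Eliminate b (×380 and ×145, subtract): -23075·a = -16.050 → a = ∂h/∂x = +0.0006956
Back-substitute: b = ∂h/∂y = -0.0006327.
Flow direction (−∇h) has components (-0.0006956 E, +0.0006327 N).
Azimuth = atan2(E, N) = atan2(-0.0006956, +0.0006327) = 312.3° ≈ 312°.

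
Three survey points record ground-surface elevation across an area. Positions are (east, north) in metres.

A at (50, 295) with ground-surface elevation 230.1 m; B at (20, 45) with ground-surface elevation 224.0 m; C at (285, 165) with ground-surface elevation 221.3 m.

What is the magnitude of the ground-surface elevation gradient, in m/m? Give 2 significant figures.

Differences from A: to B (Δx, Δy, Δh) = (-30, -250, -6.1); to C = (235, -130, -8.8).
Solve a·Δx + b·Δy = Δz: det = (-30)·(-130) − 235·(-250) = 62650.
∂z/∂x = [(-6.1)·(-130) − (-8.8)·(-250)] / 62650 = -0.02246
∂z/∂y = [(-30)·(-8.8) − 235·(-6.1)] / 62650 = +0.02709
|∇f| = √(-0.02246² + 0.02709²) = 0.03519 m/m

0.035 m/m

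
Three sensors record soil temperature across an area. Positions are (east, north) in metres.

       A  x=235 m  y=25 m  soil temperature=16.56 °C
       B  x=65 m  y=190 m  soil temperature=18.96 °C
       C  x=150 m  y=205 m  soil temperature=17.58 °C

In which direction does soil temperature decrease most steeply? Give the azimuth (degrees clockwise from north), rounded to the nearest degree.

With T = a·x + b·y + c and A as origin, the differences give:
  (-170)·a + 165·b = +2.40
  (-85)·a + 180·b = +1.02
Eliminate b (×180 and ×165, subtract): -16575·a = 263.700 → a = ∂T/∂x = -0.01591
Back-substitute: b = ∂T/∂y = -0.001846.
Steepest decrease is along −∇f: components (+0.01591 E, +0.001846 N).
Azimuth = atan2(+0.01591, +0.001846) = 83.4° ≈ 083°.

083°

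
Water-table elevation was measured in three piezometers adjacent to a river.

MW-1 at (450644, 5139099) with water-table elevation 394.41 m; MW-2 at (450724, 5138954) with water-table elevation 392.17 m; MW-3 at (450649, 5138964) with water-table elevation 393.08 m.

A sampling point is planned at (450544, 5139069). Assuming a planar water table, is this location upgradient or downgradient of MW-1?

Differences from MW-1: to MW-2 (Δx, Δy, Δh) = (80, -145, -2.24); to MW-3 = (5, -135, -1.33).
Determinant of the coordinate differences = 80·(-135) − 5·(-145) = -10075.
∂h/∂x = [(-2.24)·(-135) − (-1.33)·(-145)] / -10075 = -0.01087
∂h/∂y = [80·(-1.33) − 5·(-2.24)] / -10075 = +0.009449
Head at (450544, 5139069) = 394.41 + (-0.01087)·(-100) + (+0.009449)·(-30) = 395.21 m.
That is higher than the 394.41 m at MW-1, so the point is upgradient.

upgradient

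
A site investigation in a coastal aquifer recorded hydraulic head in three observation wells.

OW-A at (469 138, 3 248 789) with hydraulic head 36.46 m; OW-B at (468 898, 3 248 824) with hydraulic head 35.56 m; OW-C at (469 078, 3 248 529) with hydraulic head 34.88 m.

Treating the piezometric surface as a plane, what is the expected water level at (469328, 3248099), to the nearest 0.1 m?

Differences from OW-A: to OW-B (Δx, Δy, Δh) = (-240, 35, -0.90); to OW-C = (-60, -260, -1.58).
Solve a·Δx + b·Δy = Δh: det = (-240)·(-260) − (-60)·35 = 64500.
∂h/∂x = [(-0.90)·(-260) − (-1.58)·35] / 64500 = +0.004485
∂h/∂y = [(-240)·(-1.58) − (-60)·(-0.90)] / 64500 = +0.005042
h(469328, 3248099) = 36.46 + (+0.004485)·(190) + (+0.005042)·(-690) = 36.46 +0.852 -3.479 = 33.833 m.

33.8 m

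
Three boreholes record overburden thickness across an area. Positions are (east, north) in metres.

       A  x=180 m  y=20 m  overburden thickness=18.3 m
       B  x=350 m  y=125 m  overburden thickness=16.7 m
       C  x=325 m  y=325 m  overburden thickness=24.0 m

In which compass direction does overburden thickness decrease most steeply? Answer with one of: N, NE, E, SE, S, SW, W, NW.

SE

Differences from A: to B (Δx, Δy, Δh) = (170, 105, -1.6); to C = (145, 305, +5.7).
Solve a·Δx + b·Δy = Δd: det = 170·305 − 145·105 = 36625.
∂d/∂x = [(-1.6)·305 − (+5.7)·105] / 36625 = -0.02967
∂d/∂y = [170·(+5.7) − 145·(-1.6)] / 36625 = +0.03279
Steepest decrease is along −∇f = (+0.02967 E, -0.03279 N) → southeast.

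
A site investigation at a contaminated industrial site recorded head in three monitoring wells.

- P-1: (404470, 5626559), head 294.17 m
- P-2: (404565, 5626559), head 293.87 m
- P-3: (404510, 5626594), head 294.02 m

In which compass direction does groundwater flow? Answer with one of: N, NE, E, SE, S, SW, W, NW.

E

Taking P-1 as reference: P-2−P-1 = (95, 0, -0.30); P-3−P-1 = (40, 35, -0.15).
Solve a·Δx + b·Δy = Δh: det = 95·35 − 40·0 = 3325.
∂h/∂x = [(-0.30)·35 − (-0.15)·0] / 3325 = -0.003158
∂h/∂y = [95·(-0.15) − 40·(-0.30)] / 3325 = -0.0006767
Flow = −∇h = (+0.003158 east, +0.0006767 north), which points east.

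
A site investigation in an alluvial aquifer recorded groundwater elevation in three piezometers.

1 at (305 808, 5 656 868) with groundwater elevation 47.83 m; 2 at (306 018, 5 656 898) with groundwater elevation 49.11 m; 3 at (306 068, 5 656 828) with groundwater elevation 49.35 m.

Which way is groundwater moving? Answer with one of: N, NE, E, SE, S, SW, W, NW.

With h = a·x + b·y + c and 1 as origin, the differences give:
  210·a + 30·b = +1.28
  260·a + (-40)·b = +1.52
Eliminate b (×(-40) and ×30, subtract): -16200·a = -96.800 → a = ∂h/∂x = +0.005975
Back-substitute: b = ∂h/∂y = +0.0008395.
Flow = −∇h = (-0.005975 east, -0.0008395 north), which points west.

W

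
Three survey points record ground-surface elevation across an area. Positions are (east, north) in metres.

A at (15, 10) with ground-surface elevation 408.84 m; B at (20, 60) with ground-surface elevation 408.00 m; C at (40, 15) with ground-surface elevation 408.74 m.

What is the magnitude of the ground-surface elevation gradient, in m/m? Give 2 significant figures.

0.017 m/m

Differences from A: to B (Δx, Δy, Δh) = (5, 50, -0.84); to C = (25, 5, -0.10).
Solve a·Δx + b·Δy = Δz: det = 5·5 − 25·50 = -1225.
∂z/∂x = [(-0.84)·5 − (-0.10)·50] / -1225 = -0.0006531
∂z/∂y = [5·(-0.10) − 25·(-0.84)] / -1225 = -0.01673
|∇f| = √(-0.0006531² + -0.01673²) = 0.01674 m/m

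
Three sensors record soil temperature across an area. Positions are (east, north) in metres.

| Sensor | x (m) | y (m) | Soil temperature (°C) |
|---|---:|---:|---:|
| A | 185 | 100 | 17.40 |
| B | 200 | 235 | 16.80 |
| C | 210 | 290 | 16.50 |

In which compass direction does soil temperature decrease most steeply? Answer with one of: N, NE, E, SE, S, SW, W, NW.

Three-point gradient (reference A): Δ to B = (15, 135, -0.60), Δ to C = (25, 190, -0.90).
∂T/∂x = -0.01429, ∂T/∂y = -0.002857 (det = -525).
Steepest decrease is along −∇f = (+0.01429 E, +0.002857 N) → east.

E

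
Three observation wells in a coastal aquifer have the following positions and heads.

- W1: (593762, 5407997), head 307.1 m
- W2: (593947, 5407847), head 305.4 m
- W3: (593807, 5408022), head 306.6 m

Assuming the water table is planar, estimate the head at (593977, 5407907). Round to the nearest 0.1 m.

Differences from W1: to W2 (Δx, Δy, Δh) = (185, -150, -1.7); to W3 = (45, 25, -0.5).
Solve a·Δx + b·Δy = Δh: det = 185·25 − 45·(-150) = 11375.
∂h/∂x = [(-1.7)·25 − (-0.5)·(-150)] / 11375 = -0.01033
∂h/∂y = [185·(-0.5) − 45·(-1.7)] / 11375 = -0.001407
h(593977, 5407907) = 307.1 + (-0.01033)·(215) + (-0.001407)·(-90) = 307.1 -2.221 +0.127 = 305.006 m.

305.0 m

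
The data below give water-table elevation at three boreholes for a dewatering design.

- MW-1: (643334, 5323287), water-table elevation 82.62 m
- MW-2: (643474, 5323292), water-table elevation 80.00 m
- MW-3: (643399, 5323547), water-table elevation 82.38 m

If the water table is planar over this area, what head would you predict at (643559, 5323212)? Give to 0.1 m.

78.1 m

With h = a·x + b·y + c and MW-1 as origin, the differences give:
  140·a + 5·b = -2.62
  65·a + 260·b = -0.24
Eliminate b (×260 and ×5, subtract): 36075·a = -680.000 → a = ∂h/∂x = -0.01885
Back-substitute: b = ∂h/∂y = +0.003789.
h(643559, 5323212) = 82.62 + (-0.01885)·(225) + (+0.003789)·(-75) = 82.62 -4.241 -0.284 = 78.095 m.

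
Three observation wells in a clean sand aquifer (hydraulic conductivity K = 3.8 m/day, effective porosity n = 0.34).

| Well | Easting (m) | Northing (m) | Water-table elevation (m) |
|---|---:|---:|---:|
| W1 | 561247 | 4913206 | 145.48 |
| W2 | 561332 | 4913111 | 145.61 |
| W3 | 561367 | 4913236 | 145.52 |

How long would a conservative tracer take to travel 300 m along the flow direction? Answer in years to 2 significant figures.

Three-point gradient (reference W1): Δ to W2 = (85, -95, +0.13), Δ to W3 = (120, 30, +0.04).
∂h/∂x = +0.0005520, ∂h/∂y = -0.0008746 (det = 13950).
|∇h| = √(0.0005520² + -0.0008746²) = 0.001034
Seepage velocity v = K·i/n = 3.8 × 0.001034 / 0.34 = 0.01156 m/day.
t = 300 / 0.01156 = 2.595e+04 days = 71 years.

71 years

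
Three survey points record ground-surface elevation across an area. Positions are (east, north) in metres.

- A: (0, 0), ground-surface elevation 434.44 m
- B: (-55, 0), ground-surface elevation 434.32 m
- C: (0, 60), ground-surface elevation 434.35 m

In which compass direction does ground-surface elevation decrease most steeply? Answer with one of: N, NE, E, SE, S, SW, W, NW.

NW

∂z/∂x = (434.32 − 434.44) / (-55 − 0) = +0.002182
∂z/∂y = (434.35 − 434.44) / (60 − 0) = -0.001500
Steepest decrease is along −∇f = (-0.002182 E, +0.001500 N) → northwest.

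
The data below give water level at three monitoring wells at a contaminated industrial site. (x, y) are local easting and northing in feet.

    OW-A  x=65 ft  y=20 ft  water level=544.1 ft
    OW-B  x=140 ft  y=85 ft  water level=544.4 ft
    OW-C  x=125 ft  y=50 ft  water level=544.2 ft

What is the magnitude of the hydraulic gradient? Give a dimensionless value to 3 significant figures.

0.00654

Three-point gradient (reference OW-A): Δ to OW-B = (75, 65, +0.3), Δ to OW-C = (60, 30, +0.1).
∂h/∂x = -0.001515, ∂h/∂y = +0.006364 (det = -1650).
|∇h| = √(-0.001515² + 0.006364²) = 0.006542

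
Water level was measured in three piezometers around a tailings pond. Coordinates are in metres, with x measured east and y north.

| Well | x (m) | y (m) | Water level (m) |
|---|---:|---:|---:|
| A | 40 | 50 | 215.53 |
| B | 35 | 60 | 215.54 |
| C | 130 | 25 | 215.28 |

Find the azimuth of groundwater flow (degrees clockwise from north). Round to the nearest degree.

081°

Three-point gradient (reference A): Δ to B = (-5, 10, +0.01), Δ to C = (90, -25, -0.25).
∂h/∂x = -0.002903, ∂h/∂y = -0.0004516 (det = -775).
Flow direction (−∇h) has components (+0.002903 E, +0.0004516 N).
Azimuth = atan2(E, N) = atan2(+0.002903, +0.0004516) = 81.2° ≈ 081°.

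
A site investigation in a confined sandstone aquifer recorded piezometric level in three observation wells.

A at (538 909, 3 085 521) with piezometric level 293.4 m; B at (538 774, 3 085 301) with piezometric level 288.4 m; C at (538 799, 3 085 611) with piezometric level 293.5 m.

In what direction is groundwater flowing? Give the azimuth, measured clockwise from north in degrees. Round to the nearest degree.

Taking A as reference: B−A = (-135, -220, -5.0); C−A = (-110, 90, +0.1).
Solve a·Δx + b·Δy = Δh: det = (-135)·90 − (-110)·(-220) = -36350.
∂h/∂x = [(-5.0)·90 − (+0.1)·(-220)] / -36350 = +0.01177
∂h/∂y = [(-135)·(+0.1) − (-110)·(-5.0)] / -36350 = +0.01550
Flow direction (−∇h) has components (-0.01177 E, -0.01550 N).
Azimuth = atan2(E, N) = atan2(-0.01177, -0.01550) = 217.2° ≈ 217°.

217°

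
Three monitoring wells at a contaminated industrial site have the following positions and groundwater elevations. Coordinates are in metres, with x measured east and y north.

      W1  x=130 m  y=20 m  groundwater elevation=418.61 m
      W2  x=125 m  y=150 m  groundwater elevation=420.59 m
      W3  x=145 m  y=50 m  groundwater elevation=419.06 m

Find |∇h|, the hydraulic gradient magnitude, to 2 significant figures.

0.015

Taking W1 as reference: W2−W1 = (-5, 130, +1.98); W3−W1 = (15, 30, +0.45).
Solve a·Δx + b·Δy = Δh: det = (-5)·30 − 15·130 = -2100.
∂h/∂x = [(+1.98)·30 − (+0.45)·130] / -2100 = -0.0004286
∂h/∂y = [(-5)·(+0.45) − 15·(+1.98)] / -2100 = +0.01521
|∇h| = √(-0.0004286² + 0.01521²) = 0.01522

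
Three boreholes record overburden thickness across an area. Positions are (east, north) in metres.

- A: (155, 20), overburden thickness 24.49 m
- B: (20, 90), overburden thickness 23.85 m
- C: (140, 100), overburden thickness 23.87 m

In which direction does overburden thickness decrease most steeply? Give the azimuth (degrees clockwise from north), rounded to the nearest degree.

Taking A as reference: B−A = (-135, 70, -0.64); C−A = (-15, 80, -0.62).
Determinant of the coordinate differences = (-135)·80 − (-15)·70 = -9750.
∂d/∂x = [(-0.64)·80 − (-0.62)·70] / -9750 = +0.0008000
∂d/∂y = [(-135)·(-0.62) − (-15)·(-0.64)] / -9750 = -0.007600
Steepest decrease is along −∇f: components (-0.0008000 E, +0.007600 N).
Azimuth = atan2(-0.0008000, +0.007600) = 354.0° ≈ 354°.

354°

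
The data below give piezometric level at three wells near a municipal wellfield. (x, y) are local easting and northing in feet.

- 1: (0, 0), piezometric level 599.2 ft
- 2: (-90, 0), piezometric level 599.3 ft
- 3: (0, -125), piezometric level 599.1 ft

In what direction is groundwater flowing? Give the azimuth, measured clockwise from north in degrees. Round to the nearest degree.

∂h/∂x = (599.3 − 599.2) / (-90 − 0) = -0.001111
∂h/∂y = (599.1 − 599.2) / (-125 − 0) = +0.0008000
Flow direction (−∇h) has components (+0.001111 E, -0.0008000 N).
Azimuth = atan2(E, N) = atan2(+0.001111, -0.0008000) = 125.8° ≈ 126°.

126°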